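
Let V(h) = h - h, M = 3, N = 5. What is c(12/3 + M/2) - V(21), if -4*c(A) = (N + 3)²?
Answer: -16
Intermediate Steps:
V(h) = 0
c(A) = -16 (c(A) = -(5 + 3)²/4 = -¼*8² = -¼*64 = -16)
c(12/3 + M/2) - V(21) = -16 - 1*0 = -16 + 0 = -16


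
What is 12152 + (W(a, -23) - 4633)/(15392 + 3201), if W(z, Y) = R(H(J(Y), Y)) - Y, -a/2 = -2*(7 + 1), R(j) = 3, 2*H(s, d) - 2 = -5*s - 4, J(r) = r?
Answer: 225937529/18593 ≈ 12152.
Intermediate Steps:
H(s, d) = -1 - 5*s/2 (H(s, d) = 1 + (-5*s - 4)/2 = 1 + (-4 - 5*s)/2 = 1 + (-2 - 5*s/2) = -1 - 5*s/2)
a = 32 (a = -(-4)*(7 + 1) = -(-4)*8 = -2*(-16) = 32)
W(z, Y) = 3 - Y
12152 + (W(a, -23) - 4633)/(15392 + 3201) = 12152 + ((3 - 1*(-23)) - 4633)/(15392 + 3201) = 12152 + ((3 + 23) - 4633)/18593 = 12152 + (26 - 4633)*(1/18593) = 12152 - 4607*1/18593 = 12152 - 4607/18593 = 225937529/18593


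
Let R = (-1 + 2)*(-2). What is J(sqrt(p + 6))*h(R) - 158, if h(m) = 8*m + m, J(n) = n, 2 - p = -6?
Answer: -158 - 18*sqrt(14) ≈ -225.35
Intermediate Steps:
p = 8 (p = 2 - 1*(-6) = 2 + 6 = 8)
R = -2 (R = 1*(-2) = -2)
h(m) = 9*m
J(sqrt(p + 6))*h(R) - 158 = sqrt(8 + 6)*(9*(-2)) - 158 = sqrt(14)*(-18) - 158 = -18*sqrt(14) - 158 = -158 - 18*sqrt(14)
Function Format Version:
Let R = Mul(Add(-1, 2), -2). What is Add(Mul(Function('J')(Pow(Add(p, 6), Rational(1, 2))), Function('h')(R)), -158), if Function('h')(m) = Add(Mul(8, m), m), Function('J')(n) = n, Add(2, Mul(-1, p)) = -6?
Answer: Add(-158, Mul(-18, Pow(14, Rational(1, 2)))) ≈ -225.35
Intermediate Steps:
p = 8 (p = Add(2, Mul(-1, -6)) = Add(2, 6) = 8)
R = -2 (R = Mul(1, -2) = -2)
Function('h')(m) = Mul(9, m)
Add(Mul(Function('J')(Pow(Add(p, 6), Rational(1, 2))), Function('h')(R)), -158) = Add(Mul(Pow(Add(8, 6), Rational(1, 2)), Mul(9, -2)), -158) = Add(Mul(Pow(14, Rational(1, 2)), -18), -158) = Add(Mul(-18, Pow(14, Rational(1, 2))), -158) = Add(-158, Mul(-18, Pow(14, Rational(1, 2))))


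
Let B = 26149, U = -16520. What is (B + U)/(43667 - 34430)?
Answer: 9629/9237 ≈ 1.0424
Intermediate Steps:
(B + U)/(43667 - 34430) = (26149 - 16520)/(43667 - 34430) = 9629/9237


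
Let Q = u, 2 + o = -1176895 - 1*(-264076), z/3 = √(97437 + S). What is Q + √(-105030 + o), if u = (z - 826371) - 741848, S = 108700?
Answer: -1568219 + 3*√206137 + I*√1017851 ≈ -1.5669e+6 + 1008.9*I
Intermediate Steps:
z = 3*√206137 (z = 3*√(97437 + 108700) = 3*√206137 ≈ 1362.1)
o = -912821 (o = -2 + (-1176895 - 1*(-264076)) = -2 + (-1176895 + 264076) = -2 - 912819 = -912821)
u = -1568219 + 3*√206137 (u = (3*√206137 - 826371) - 741848 = (-826371 + 3*√206137) - 741848 = -1568219 + 3*√206137 ≈ -1.5669e+6)
Q = -1568219 + 3*√206137 ≈ -1.5669e+6
Q + √(-105030 + o) = (-1568219 + 3*√206137) + √(-105030 - 912821) = (-1568219 + 3*√206137) + √(-1017851) = (-1568219 + 3*√206137) + I*√1017851 = -1568219 + 3*√206137 + I*√1017851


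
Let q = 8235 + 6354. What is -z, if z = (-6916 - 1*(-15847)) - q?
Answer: 5658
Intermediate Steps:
q = 14589
z = -5658 (z = (-6916 - 1*(-15847)) - 1*14589 = (-6916 + 15847) - 14589 = 8931 - 14589 = -5658)
-z = -1*(-5658) = 5658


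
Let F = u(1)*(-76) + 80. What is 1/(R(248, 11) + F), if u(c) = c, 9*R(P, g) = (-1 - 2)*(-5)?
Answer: 3/17 ≈ 0.17647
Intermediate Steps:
R(P, g) = 5/3 (R(P, g) = ((-1 - 2)*(-5))/9 = (-3*(-5))/9 = (⅑)*15 = 5/3)
F = 4 (F = 1*(-76) + 80 = -76 + 80 = 4)
1/(R(248, 11) + F) = 1/(5/3 + 4) = 1/(17/3) = 3/17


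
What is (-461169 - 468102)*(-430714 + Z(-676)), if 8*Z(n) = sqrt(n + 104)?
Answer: 400250029494 - 929271*I*sqrt(143)/4 ≈ 4.0025e+11 - 2.7781e+6*I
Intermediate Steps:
Z(n) = sqrt(104 + n)/8 (Z(n) = sqrt(n + 104)/8 = sqrt(104 + n)/8)
(-461169 - 468102)*(-430714 + Z(-676)) = (-461169 - 468102)*(-430714 + sqrt(104 - 676)/8) = -929271*(-430714 + sqrt(-572)/8) = -929271*(-430714 + (2*I*sqrt(143))/8) = -929271*(-430714 + I*sqrt(143)/4) = 400250029494 - 929271*I*sqrt(143)/4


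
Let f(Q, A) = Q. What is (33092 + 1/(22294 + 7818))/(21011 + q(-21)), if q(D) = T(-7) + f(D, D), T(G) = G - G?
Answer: 199293261/126410176 ≈ 1.5766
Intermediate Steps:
T(G) = 0
q(D) = D (q(D) = 0 + D = D)
(33092 + 1/(22294 + 7818))/(21011 + q(-21)) = (33092 + 1/(22294 + 7818))/(21011 - 21) = (33092 + 1/30112)/20990 = (33092 + 1/30112)*(1/20990) = (996466305/30112)*(1/20990) = 199293261/126410176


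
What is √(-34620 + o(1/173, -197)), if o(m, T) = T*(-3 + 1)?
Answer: I*√34226 ≈ 185.0*I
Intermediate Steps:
o(m, T) = -2*T (o(m, T) = T*(-2) = -2*T)
√(-34620 + o(1/173, -197)) = √(-34620 - 2*(-197)) = √(-34620 + 394) = √(-34226) = I*√34226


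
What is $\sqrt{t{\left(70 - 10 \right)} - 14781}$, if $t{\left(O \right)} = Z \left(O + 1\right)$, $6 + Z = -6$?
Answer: $i \sqrt{15513} \approx 124.55 i$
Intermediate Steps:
$Z = -12$ ($Z = -6 - 6 = -12$)
$t{\left(O \right)} = -12 - 12 O$ ($t{\left(O \right)} = - 12 \left(O + 1\right) = - 12 \left(1 + O\right) = -12 - 12 O$)
$\sqrt{t{\left(70 - 10 \right)} - 14781} = \sqrt{\left(-12 - 12 \left(70 - 10\right)\right) - 14781} = \sqrt{\left(-12 - 720\right) - 14781} = \sqrt{-732 - 14781} = \sqrt{-15513} = i \sqrt{15513}$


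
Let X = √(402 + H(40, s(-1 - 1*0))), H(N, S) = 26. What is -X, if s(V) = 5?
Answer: -2*√107 ≈ -20.688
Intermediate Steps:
X = 2*√107 (X = √(402 + 26) = √428 = 2*√107 ≈ 20.688)
-X = -2*√107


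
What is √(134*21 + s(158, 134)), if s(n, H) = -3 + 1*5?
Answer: 16*√11 ≈ 53.066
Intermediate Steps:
s(n, H) = 2 (s(n, H) = -3 + 5 = 2)
√(134*21 + s(158, 134)) = √(134*21 + 2) = √(2814 + 2) = √2816 = 16*√11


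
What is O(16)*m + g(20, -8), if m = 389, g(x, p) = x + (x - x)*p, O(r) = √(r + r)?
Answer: 20 + 1556*√2 ≈ 2220.5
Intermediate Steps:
O(r) = √2*√r (O(r) = √(2*r) = √2*√r)
g(x, p) = x (g(x, p) = x + 0*p = x + 0 = x)
O(16)*m + g(20, -8) = (√2*√16)*389 + 20 = (√2*4)*389 + 20 = (4*√2)*389 + 20 = 1556*√2 + 20 = 20 + 1556*√2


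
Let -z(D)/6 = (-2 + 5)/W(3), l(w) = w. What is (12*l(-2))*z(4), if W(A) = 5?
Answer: 432/5 ≈ 86.400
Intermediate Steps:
z(D) = -18/5 (z(D) = -6*(-2 + 5)/5 = -18/5)
(12*l(-2))*z(4) = (12*(-2))*(-18/5) = -24*(-18/5) = 432/5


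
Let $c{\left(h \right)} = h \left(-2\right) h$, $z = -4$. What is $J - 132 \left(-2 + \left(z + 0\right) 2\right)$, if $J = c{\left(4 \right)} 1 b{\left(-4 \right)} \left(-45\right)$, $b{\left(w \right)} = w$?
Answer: $-4440$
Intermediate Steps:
$c{\left(h \right)} = - 2 h^{2}$ ($c{\left(h \right)} = - 2 h h = - 2 h^{2}$)
$J = -5760$ ($J = - 2 \cdot 4^{2} \cdot 1 \left(-4\right) \left(-45\right) = \left(-2\right) 16 \cdot 1 \left(-4\right) \left(-45\right) = \left(-32\right) 1 \left(-4\right) \left(-45\right) = \left(-32\right) \left(-4\right) \left(-45\right) = 128 \left(-45\right) = -5760$)
$J - 132 \left(-2 + \left(z + 0\right) 2\right) = -5760 - 132 \left(-2 + \left(-4 + 0\right) 2\right) = -5760 - 132 \left(-2 - 8\right) = -5760 - -1320 = -5760 + 1320 = -4440$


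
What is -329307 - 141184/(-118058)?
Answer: -19438592311/59029 ≈ -3.2931e+5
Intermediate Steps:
-329307 - 141184/(-118058) = -329307 - 141184*(-1)/118058 = -329307 - 1*(-70592/59029) = -329307 + 70592/59029 = -19438592311/59029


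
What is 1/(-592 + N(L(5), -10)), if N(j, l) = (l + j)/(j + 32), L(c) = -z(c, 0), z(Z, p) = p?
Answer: -16/9477 ≈ -0.0016883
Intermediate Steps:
L(c) = 0 (L(c) = -1*0 = 0)
N(j, l) = (j + l)/(32 + j)
1/(-592 + N(L(5), -10)) = 1/(-592 + (0 - 10)/(32 + 0)) = 1/(-592 - 10/32) = 1/(-592 + (1/32)*(-10)) = 1/(-592 - 5/16) = 1/(-9477/16) = -16/9477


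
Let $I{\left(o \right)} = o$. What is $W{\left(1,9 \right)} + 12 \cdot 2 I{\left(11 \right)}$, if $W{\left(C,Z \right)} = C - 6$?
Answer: $259$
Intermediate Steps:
$W{\left(C,Z \right)} = -6 + C$
$W{\left(1,9 \right)} + 12 \cdot 2 I{\left(11 \right)} = \left(-6 + 1\right) + 12 \cdot 2 \cdot 11 = -5 + 24 \cdot 11 = -5 + 264 = 259$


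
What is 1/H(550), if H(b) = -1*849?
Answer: -1/849 ≈ -0.0011779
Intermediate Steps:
H(b) = -849
1/H(550) = 1/(-849) = -1/849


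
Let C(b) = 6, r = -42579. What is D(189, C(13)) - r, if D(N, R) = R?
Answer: 42585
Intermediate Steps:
D(189, C(13)) - r = 6 - 1*(-42579) = 6 + 42579 = 42585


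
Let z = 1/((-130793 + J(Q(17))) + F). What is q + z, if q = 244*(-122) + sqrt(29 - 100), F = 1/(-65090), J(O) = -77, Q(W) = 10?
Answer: -253573596929258/8518328301 + I*sqrt(71) ≈ -29768.0 + 8.4261*I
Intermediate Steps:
F = -1/65090 ≈ -1.5363e-5
q = -29768 + I*sqrt(71) (q = -29768 + sqrt(-71) = -29768 + I*sqrt(71) ≈ -29768.0 + 8.4261*I)
z = -65090/8518328301 (z = 1/((-130793 - 77) - 1/65090) = 1/(-130870 - 1/65090) = 1/(-8518328301/65090) = -65090/8518328301 ≈ -7.6412e-6)
q + z = (-29768 + I*sqrt(71)) - 65090/8518328301 = -253573596929258/8518328301 + I*sqrt(71)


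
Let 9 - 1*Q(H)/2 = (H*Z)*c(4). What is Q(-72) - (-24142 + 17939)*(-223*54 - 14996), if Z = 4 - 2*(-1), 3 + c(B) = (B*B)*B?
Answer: -167663992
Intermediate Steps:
c(B) = -3 + B³ (c(B) = -3 + (B*B)*B = -3 + B²*B = -3 + B³)
Z = 6 (Z = 4 + 2 = 6)
Q(H) = 18 - 732*H (Q(H) = 18 - 2*H*6*(-3 + 4³) = 18 - 2*6*H*(-3 + 64) = 18 - 2*6*H*61 = 18 - 732*H)
Q(-72) - (-24142 + 17939)*(-223*54 - 14996) = (18 - 732*(-72)) - (-24142 + 17939)*(-223*54 - 14996) = (18 + 52704) - (-6203)*(-12042 - 14996) = 52722 - (-6203)*(-27038) = 52722 - 1*167716714 = 52722 - 167716714 = -167663992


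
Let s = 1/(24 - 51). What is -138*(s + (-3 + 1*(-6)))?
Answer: 11224/9 ≈ 1247.1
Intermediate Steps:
s = -1/27 (s = 1/(-27) = -1/27 ≈ -0.037037)
-138*(s + (-3 + 1*(-6))) = -138*(-1/27 + (-3 + 1*(-6))) = -138*(-1/27 + (-3 - 6)) = -138*(-1/27 - 9) = -138*(-244/27) = 11224/9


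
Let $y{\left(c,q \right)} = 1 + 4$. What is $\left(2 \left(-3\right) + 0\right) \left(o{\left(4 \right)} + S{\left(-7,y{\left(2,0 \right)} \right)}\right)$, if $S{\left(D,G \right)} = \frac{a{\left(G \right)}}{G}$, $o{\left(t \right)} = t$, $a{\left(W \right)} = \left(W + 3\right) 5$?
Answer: $-72$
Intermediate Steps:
$a{\left(W \right)} = 15 + 5 W$ ($a{\left(W \right)} = \left(3 + W\right) 5 = 15 + 5 W$)
$y{\left(c,q \right)} = 5$
$S{\left(D,G \right)} = \frac{15 + 5 G}{G}$
$\left(2 \left(-3\right) + 0\right) \left(o{\left(4 \right)} + S{\left(-7,y{\left(2,0 \right)} \right)}\right) = \left(2 \left(-3\right) + 0\right) \left(4 + \left(5 + \frac{15}{5}\right)\right) = \left(-6 + 0\right) \left(4 + \left(5 + 15 \cdot \frac{1}{5}\right)\right) = - 6 \left(4 + \left(5 + 3\right)\right) = - 6 \left(4 + 8\right) = \left(-6\right) 12 = -72$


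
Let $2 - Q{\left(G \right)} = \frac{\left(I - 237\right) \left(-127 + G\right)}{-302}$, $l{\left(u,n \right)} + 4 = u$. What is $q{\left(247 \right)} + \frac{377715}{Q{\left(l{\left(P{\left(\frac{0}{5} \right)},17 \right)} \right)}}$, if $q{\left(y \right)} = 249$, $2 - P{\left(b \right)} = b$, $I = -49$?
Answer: $\frac{61703466}{18749} \approx 3291.0$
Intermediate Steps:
$P{\left(b \right)} = 2 - b$
$l{\left(u,n \right)} = -4 + u$
$Q{\left(G \right)} = \frac{18463}{151} - \frac{143 G}{151}$ ($Q{\left(G \right)} = 2 - \frac{\left(-49 - 237\right) \left(-127 + G\right)}{-302} = 2 - - 286 \left(-127 + G\right) \left(- \frac{1}{302}\right) = 2 - \left(36322 - 286 G\right) \left(- \frac{1}{302}\right) = 2 - \left(- \frac{18161}{151} + \frac{143 G}{151}\right) = \frac{18463}{151} - \frac{143 G}{151}$)
$q{\left(247 \right)} + \frac{377715}{Q{\left(l{\left(P{\left(\frac{0}{5} \right)},17 \right)} \right)}} = 249 + \frac{377715}{\frac{18463}{151} - \frac{143 \left(-4 + \left(2 - \frac{0}{5}\right)\right)}{151}} = 249 + \frac{377715}{\frac{18463}{151} - \frac{143 \left(-4 + \left(2 - 0 \cdot \frac{1}{5}\right)\right)}{151}} = 249 + \frac{377715}{\frac{18463}{151} - \frac{143 \left(-4 + \left(2 - 0\right)\right)}{151}} = 249 + \frac{377715}{\frac{18463}{151} - \frac{143 \left(-4 + \left(2 + 0\right)\right)}{151}} = 249 + \frac{377715}{\frac{18463}{151} - \frac{143 \left(-4 + 2\right)}{151}} = 249 + \frac{377715}{\frac{18463}{151} - - \frac{286}{151}} = 249 + \frac{377715}{\frac{18463}{151} + \frac{286}{151}} = 249 + \frac{377715}{\frac{18749}{151}} = 249 + 377715 \cdot \frac{151}{18749} = 249 + \frac{57034965}{18749} = \frac{61703466}{18749}$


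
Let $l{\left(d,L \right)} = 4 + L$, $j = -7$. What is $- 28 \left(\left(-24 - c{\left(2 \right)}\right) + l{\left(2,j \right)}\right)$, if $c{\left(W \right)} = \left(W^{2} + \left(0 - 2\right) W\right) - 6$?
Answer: $588$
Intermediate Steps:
$c{\left(W \right)} = -6 + W^{2} - 2 W$ ($c{\left(W \right)} = \left(W^{2} - 2 W\right) - 6 = -6 + W^{2} - 2 W$)
$- 28 \left(\left(-24 - c{\left(2 \right)}\right) + l{\left(2,j \right)}\right) = - 28 \left(\left(-24 - \left(-6 + 2^{2} - 4\right)\right) + \left(4 - 7\right)\right) = - 28 \left(\left(-24 - \left(-6 + 4 - 4\right)\right) - 3\right) = - 28 \left(\left(-24 - -6\right) - 3\right) = - 28 \left(\left(-24 + 6\right) - 3\right) = - 28 \left(-18 - 3\right) = \left(-28\right) \left(-21\right) = 588$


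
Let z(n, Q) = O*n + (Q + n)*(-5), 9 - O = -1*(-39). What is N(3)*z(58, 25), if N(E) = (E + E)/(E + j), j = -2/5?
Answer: -64650/13 ≈ -4973.1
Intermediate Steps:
j = -⅖ (j = -2*⅕ = -⅖ ≈ -0.40000)
O = -30 (O = 9 - (-1)*(-39) = 9 - 1*39 = 9 - 39 = -30)
N(E) = 2*E/(-⅖ + E) (N(E) = (E + E)/(E - ⅖) = (2*E)/(-⅖ + E) = 2*E/(-⅖ + E))
z(n, Q) = -35*n - 5*Q (z(n, Q) = -30*n + (Q + n)*(-5) = -30*n + (-5*Q - 5*n) = -35*n - 5*Q)
N(3)*z(58, 25) = (10*3/(-2 + 5*3))*(-35*58 - 5*25) = (10*3/(-2 + 15))*(-2030 - 125) = (10*3/13)*(-2155) = (10*3*(1/13))*(-2155) = (30/13)*(-2155) = -64650/13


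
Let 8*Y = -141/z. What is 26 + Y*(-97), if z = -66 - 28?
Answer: 125/16 ≈ 7.8125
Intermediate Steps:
z = -94
Y = 3/16 (Y = (-141/(-94))/8 = (-141*(-1/94))/8 = (⅛)*(3/2) = 3/16 ≈ 0.18750)
26 + Y*(-97) = 26 + (3/16)*(-97) = 26 - 291/16 = 125/16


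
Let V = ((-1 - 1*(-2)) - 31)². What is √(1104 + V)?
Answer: 2*√501 ≈ 44.766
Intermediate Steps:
V = 900 (V = ((-1 + 2) - 31)² = (1 - 31)² = (-30)² = 900)
√(1104 + V) = √(1104 + 900) = √2004 = 2*√501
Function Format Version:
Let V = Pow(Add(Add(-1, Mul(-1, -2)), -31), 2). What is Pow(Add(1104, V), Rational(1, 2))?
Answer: Mul(2, Pow(501, Rational(1, 2))) ≈ 44.766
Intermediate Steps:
V = 900 (V = Pow(Add(Add(-1, 2), -31), 2) = Pow(Add(1, -31), 2) = Pow(-30, 2) = 900)
Pow(Add(1104, V), Rational(1, 2)) = Pow(Add(1104, 900), Rational(1, 2)) = Pow(2004, Rational(1, 2)) = Mul(2, Pow(501, Rational(1, 2)))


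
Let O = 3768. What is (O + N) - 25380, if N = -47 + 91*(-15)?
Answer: -23024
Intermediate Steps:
N = -1412 (N = -47 - 1365 = -1412)
(O + N) - 25380 = (3768 - 1412) - 25380 = 2356 - 25380 = -23024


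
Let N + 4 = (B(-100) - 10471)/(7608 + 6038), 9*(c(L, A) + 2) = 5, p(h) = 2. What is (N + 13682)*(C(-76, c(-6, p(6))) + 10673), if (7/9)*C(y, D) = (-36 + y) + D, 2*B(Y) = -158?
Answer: 6876730093110/47761 ≈ 1.4398e+8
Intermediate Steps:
B(Y) = -79 (B(Y) = (½)*(-158) = -79)
c(L, A) = -13/9 (c(L, A) = -2 + (⅑)*5 = -2 + 5/9 = -13/9)
C(y, D) = -324/7 + 9*D/7 + 9*y/7 (C(y, D) = 9*((-36 + y) + D)/7 = 9*(-36 + D + y)/7 = -324/7 + 9*D/7 + 9*y/7)
N = -32567/6823 (N = -4 + (-79 - 10471)/(7608 + 6038) = -4 - 10550/13646 = -4 - 10550*1/13646 = -4 - 5275/6823 = -32567/6823 ≈ -4.7731)
(N + 13682)*(C(-76, c(-6, p(6))) + 10673) = (-32567/6823 + 13682)*((-324/7 + (9/7)*(-13/9) + (9/7)*(-76)) + 10673) = 93319719*((-324/7 - 13/7 - 684/7) + 10673)/6823 = 93319719*(-1021/7 + 10673)/6823 = (93319719/6823)*(73690/7) = 6876730093110/47761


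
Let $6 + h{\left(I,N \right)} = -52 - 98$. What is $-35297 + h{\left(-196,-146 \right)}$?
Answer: $-35453$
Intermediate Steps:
$h{\left(I,N \right)} = -156$ ($h{\left(I,N \right)} = -6 - 150 = -156$)
$-35297 + h{\left(-196,-146 \right)} = -35297 - 156 = -35453$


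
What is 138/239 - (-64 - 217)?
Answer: 67297/239 ≈ 281.58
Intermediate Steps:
138/239 - (-64 - 217) = 138*(1/239) - 1*(-281) = 138/239 + 281 = 67297/239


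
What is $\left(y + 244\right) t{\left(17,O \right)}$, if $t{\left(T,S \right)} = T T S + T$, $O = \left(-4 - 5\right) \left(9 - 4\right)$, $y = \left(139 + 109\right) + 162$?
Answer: $-8494152$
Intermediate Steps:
$y = 410$ ($y = 248 + 162 = 410$)
$O = -45$ ($O = \left(-9\right) 5 = -45$)
$t{\left(T,S \right)} = T + S T^{2}$ ($t{\left(T,S \right)} = T^{2} S + T = S T^{2} + T = T + S T^{2}$)
$\left(y + 244\right) t{\left(17,O \right)} = \left(410 + 244\right) 17 \left(1 - 765\right) = 654 \cdot 17 \left(1 - 765\right) = 654 \cdot 17 \left(-764\right) = 654 \left(-12988\right) = -8494152$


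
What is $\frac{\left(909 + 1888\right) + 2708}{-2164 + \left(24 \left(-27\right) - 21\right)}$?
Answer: $- \frac{5505}{2833} \approx -1.9432$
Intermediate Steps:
$\frac{\left(909 + 1888\right) + 2708}{-2164 + \left(24 \left(-27\right) - 21\right)} = \frac{2797 + 2708}{-2164 - 669} = \frac{5505}{-2164 - 669} = \frac{5505}{-2833} = 5505 \left(- \frac{1}{2833}\right) = - \frac{5505}{2833}$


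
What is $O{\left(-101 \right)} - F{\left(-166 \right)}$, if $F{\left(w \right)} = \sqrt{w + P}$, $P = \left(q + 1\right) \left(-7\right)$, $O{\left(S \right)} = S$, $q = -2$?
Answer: $-101 - i \sqrt{159} \approx -101.0 - 12.61 i$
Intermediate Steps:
$P = 7$ ($P = \left(-2 + 1\right) \left(-7\right) = \left(-1\right) \left(-7\right) = 7$)
$F{\left(w \right)} = \sqrt{7 + w}$ ($F{\left(w \right)} = \sqrt{w + 7} = \sqrt{7 + w}$)
$O{\left(-101 \right)} - F{\left(-166 \right)} = -101 - \sqrt{7 - 166} = -101 - \sqrt{-159} = -101 - i \sqrt{159}$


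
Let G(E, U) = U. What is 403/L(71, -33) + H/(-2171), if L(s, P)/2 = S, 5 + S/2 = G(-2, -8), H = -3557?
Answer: -53073/8684 ≈ -6.1116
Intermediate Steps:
S = -26 (S = -10 + 2*(-8) = -10 - 16 = -26)
L(s, P) = -52 (L(s, P) = 2*(-26) = -52)
403/L(71, -33) + H/(-2171) = 403/(-52) - 3557/(-2171) = 403*(-1/52) - 3557*(-1/2171) = -31/4 + 3557/2171 = -53073/8684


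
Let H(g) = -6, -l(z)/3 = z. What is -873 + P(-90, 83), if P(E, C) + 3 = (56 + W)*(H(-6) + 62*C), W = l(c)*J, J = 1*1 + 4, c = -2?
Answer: 441164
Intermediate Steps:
l(z) = -3*z
J = 5 (J = 1 + 4 = 5)
W = 30 (W = -3*(-2)*5 = 6*5 = 30)
P(E, C) = -519 + 5332*C (P(E, C) = -3 + (56 + 30)*(-6 + 62*C) = -3 + 86*(-6 + 62*C) = -3 + (-516 + 5332*C) = -519 + 5332*C)
-873 + P(-90, 83) = -873 + (-519 + 5332*83) = -873 + (-519 + 442556) = -873 + 442037 = 441164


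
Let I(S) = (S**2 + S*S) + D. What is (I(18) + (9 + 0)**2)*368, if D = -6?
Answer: 266064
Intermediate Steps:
I(S) = -6 + 2*S**2 (I(S) = (S**2 + S*S) - 6 = (S**2 + S**2) - 6 = 2*S**2 - 6 = -6 + 2*S**2)
(I(18) + (9 + 0)**2)*368 = ((-6 + 2*18**2) + (9 + 0)**2)*368 = ((-6 + 2*324) + 9**2)*368 = ((-6 + 648) + 81)*368 = (642 + 81)*368 = 723*368 = 266064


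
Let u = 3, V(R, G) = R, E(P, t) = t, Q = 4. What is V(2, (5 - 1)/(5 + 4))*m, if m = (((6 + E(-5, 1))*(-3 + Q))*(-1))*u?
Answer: -42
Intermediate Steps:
m = -21 (m = (((6 + 1)*(-3 + 4))*(-1))*3 = ((7*1)*(-1))*3 = (7*(-1))*3 = -7*3 = -21)
V(2, (5 - 1)/(5 + 4))*m = 2*(-21) = -42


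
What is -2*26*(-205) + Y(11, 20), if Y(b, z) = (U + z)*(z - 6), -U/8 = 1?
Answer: 10828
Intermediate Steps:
U = -8 (U = -8*1 = -8)
Y(b, z) = (-8 + z)*(-6 + z) (Y(b, z) = (-8 + z)*(z - 6) = (-8 + z)*(-6 + z))
-2*26*(-205) + Y(11, 20) = -2*26*(-205) + (48 + 20² - 14*20) = -52*(-205) + (48 + 400 - 280) = 10660 + 168 = 10828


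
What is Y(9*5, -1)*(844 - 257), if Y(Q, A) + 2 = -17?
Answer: -11153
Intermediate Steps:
Y(Q, A) = -19 (Y(Q, A) = -2 - 17 = -19)
Y(9*5, -1)*(844 - 257) = -19*(844 - 257) = -19*587 = -11153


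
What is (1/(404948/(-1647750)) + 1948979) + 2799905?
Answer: 961524715141/202474 ≈ 4.7489e+6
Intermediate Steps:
(1/(404948/(-1647750)) + 1948979) + 2799905 = (1/(404948*(-1/1647750)) + 1948979) + 2799905 = (1/(-202474/823875) + 1948979) + 2799905 = (-823875/202474 + 1948979) + 2799905 = 394616750171/202474 + 2799905 = 961524715141/202474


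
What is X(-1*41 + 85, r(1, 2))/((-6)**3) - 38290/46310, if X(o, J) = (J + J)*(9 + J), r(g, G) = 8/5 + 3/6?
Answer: -5794229/5557200 ≈ -1.0427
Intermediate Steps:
r(g, G) = 21/10 (r(g, G) = 8*(1/5) + 3*(1/6) = 8/5 + 1/2 = 21/10)
X(o, J) = 2*J*(9 + J) (X(o, J) = (2*J)*(9 + J) = 2*J*(9 + J))
X(-1*41 + 85, r(1, 2))/((-6)**3) - 38290/46310 = (2*(21/10)*(9 + 21/10))/((-6)**3) - 38290/46310 = (2*(21/10)*(111/10))/(-216) - 38290*1/46310 = (2331/50)*(-1/216) - 3829/4631 = -259/1200 - 3829/4631 = -5794229/5557200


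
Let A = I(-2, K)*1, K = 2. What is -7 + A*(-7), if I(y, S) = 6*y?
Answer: 77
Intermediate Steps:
A = -12 (A = (6*(-2))*1 = -12*1 = -12)
-7 + A*(-7) = -7 - 12*(-7) = -7 + 84 = 77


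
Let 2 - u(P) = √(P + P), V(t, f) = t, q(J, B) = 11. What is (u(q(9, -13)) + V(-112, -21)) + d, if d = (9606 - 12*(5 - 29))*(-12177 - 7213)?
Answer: -191844770 - √22 ≈ -1.9184e+8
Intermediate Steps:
u(P) = 2 - √2*√P (u(P) = 2 - √(P + P) = 2 - √(2*P) = 2 - √2*√P)
d = -191844660 (d = (9606 - 12*(-24))*(-19390) = (9606 + 288)*(-19390) = 9894*(-19390) = -191844660)
(u(q(9, -13)) + V(-112, -21)) + d = ((2 - √2*√11) - 112) - 191844660 = ((2 - √22) - 112) - 191844660 = (-110 - √22) - 191844660 = -191844770 - √22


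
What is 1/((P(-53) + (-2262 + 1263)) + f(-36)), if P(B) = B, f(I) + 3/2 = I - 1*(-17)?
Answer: -2/2145 ≈ -0.00093240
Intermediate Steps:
f(I) = 31/2 + I (f(I) = -3/2 + (I - 1*(-17)) = -3/2 + (I + 17) = -3/2 + (17 + I) = 31/2 + I)
1/((P(-53) + (-2262 + 1263)) + f(-36)) = 1/((-53 + (-2262 + 1263)) + (31/2 - 36)) = 1/((-53 - 999) - 41/2) = 1/(-1052 - 41/2) = 1/(-2145/2) = -2/2145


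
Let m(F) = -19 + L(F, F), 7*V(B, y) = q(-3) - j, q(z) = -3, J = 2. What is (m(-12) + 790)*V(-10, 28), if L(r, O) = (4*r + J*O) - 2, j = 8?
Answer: -7667/7 ≈ -1095.3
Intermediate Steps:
L(r, O) = -2 + 2*O + 4*r (L(r, O) = (4*r + 2*O) - 2 = (2*O + 4*r) - 2 = -2 + 2*O + 4*r)
V(B, y) = -11/7 (V(B, y) = (-3 - 1*8)/7 = (-3 - 8)/7 = (1/7)*(-11) = -11/7)
m(F) = -21 + 6*F (m(F) = -19 + (-2 + 2*F + 4*F) = -19 + (-2 + 6*F) = -21 + 6*F)
(m(-12) + 790)*V(-10, 28) = ((-21 + 6*(-12)) + 790)*(-11/7) = ((-21 - 72) + 790)*(-11/7) = (-93 + 790)*(-11/7) = 697*(-11/7) = -7667/7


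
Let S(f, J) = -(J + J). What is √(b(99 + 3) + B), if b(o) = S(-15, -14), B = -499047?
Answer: I*√499019 ≈ 706.41*I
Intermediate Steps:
S(f, J) = -2*J
b(o) = 28 (b(o) = -2*(-14) = 28)
√(b(99 + 3) + B) = √(28 - 499047) = √(-499019) = I*√499019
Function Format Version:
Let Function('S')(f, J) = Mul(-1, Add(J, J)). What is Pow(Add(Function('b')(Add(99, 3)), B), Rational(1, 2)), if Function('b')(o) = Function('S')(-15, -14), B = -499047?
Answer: Mul(I, Pow(499019, Rational(1, 2))) ≈ Mul(706.41, I)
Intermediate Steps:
Function('S')(f, J) = Mul(-2, J) (Function('S')(f, J) = Mul(-1, Mul(2, J)) = Mul(-2, J))
Function('b')(o) = 28 (Function('b')(o) = Mul(-2, -14) = 28)
Pow(Add(Function('b')(Add(99, 3)), B), Rational(1, 2)) = Pow(Add(28, -499047), Rational(1, 2)) = Pow(-499019, Rational(1, 2)) = Mul(I, Pow(499019, Rational(1, 2)))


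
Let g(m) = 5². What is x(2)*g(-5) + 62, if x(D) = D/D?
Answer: 87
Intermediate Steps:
g(m) = 25
x(D) = 1
x(2)*g(-5) + 62 = 1*25 + 62 = 25 + 62 = 87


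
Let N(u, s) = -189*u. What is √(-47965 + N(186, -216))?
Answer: I*√83119 ≈ 288.3*I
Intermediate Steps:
√(-47965 + N(186, -216)) = √(-47965 - 189*186) = √(-47965 - 35154) = √(-83119) = I*√83119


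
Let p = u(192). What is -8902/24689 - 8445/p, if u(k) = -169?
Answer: 206994167/4172441 ≈ 49.610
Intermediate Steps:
p = -169
-8902/24689 - 8445/p = -8902/24689 - 8445/(-169) = -8902*1/24689 - 8445*(-1/169) = -8902/24689 + 8445/169 = 206994167/4172441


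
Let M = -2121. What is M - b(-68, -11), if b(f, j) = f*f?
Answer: -6745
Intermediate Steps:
b(f, j) = f**2
M - b(-68, -11) = -2121 - 1*(-68)**2 = -2121 - 1*4624 = -2121 - 4624 = -6745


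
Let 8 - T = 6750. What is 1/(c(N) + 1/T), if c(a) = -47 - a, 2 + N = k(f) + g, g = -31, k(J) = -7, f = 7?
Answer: -6742/47195 ≈ -0.14285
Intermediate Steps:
T = -6742 (T = 8 - 1*6750 = 8 - 6750 = -6742)
N = -40 (N = -2 + (-7 - 31) = -2 - 38 = -40)
1/(c(N) + 1/T) = 1/((-47 - 1*(-40)) + 1/(-6742)) = 1/((-47 + 40) - 1/6742) = 1/(-7 - 1/6742) = 1/(-47195/6742) = -6742/47195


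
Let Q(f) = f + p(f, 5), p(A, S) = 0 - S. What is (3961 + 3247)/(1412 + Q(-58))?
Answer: 7208/1349 ≈ 5.3432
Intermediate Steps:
p(A, S) = -S
Q(f) = -5 + f (Q(f) = f - 1*5 = f - 5 = -5 + f)
(3961 + 3247)/(1412 + Q(-58)) = (3961 + 3247)/(1412 + (-5 - 58)) = 7208/(1412 - 63) = 7208/1349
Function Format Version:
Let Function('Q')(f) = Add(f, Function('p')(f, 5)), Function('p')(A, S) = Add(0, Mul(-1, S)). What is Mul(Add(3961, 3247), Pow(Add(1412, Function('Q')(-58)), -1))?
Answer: Rational(7208, 1349) ≈ 5.3432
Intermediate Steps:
Function('p')(A, S) = Mul(-1, S)
Function('Q')(f) = Add(-5, f) (Function('Q')(f) = Add(f, Mul(-1, 5)) = Add(f, -5) = Add(-5, f))
Mul(Add(3961, 3247), Pow(Add(1412, Function('Q')(-58)), -1)) = Mul(Add(3961, 3247), Pow(Add(1412, Add(-5, -58)), -1)) = Mul(7208, Pow(Add(1412, -63), -1)) = Mul(7208, Pow(1349, -1)) = Mul(7208, Rational(1, 1349)) = Rational(7208, 1349)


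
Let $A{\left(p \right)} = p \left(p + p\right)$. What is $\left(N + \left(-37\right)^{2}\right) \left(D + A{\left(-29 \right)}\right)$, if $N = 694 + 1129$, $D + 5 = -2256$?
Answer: $-1848168$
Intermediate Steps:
$A{\left(p \right)} = 2 p^{2}$ ($A{\left(p \right)} = p 2 p = 2 p^{2}$)
$D = -2261$ ($D = -5 - 2256 = -2261$)
$N = 1823$
$\left(N + \left(-37\right)^{2}\right) \left(D + A{\left(-29 \right)}\right) = \left(1823 + \left(-37\right)^{2}\right) \left(-2261 + 2 \left(-29\right)^{2}\right) = \left(1823 + 1369\right) \left(-2261 + 2 \cdot 841\right) = 3192 \left(-2261 + 1682\right) = 3192 \left(-579\right) = -1848168$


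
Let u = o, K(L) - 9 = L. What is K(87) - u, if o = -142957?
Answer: 143053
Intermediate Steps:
K(L) = 9 + L
u = -142957
K(87) - u = (9 + 87) - 1*(-142957) = 96 + 142957 = 143053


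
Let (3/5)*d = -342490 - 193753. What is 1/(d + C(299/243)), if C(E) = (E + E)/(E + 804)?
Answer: -587013/524636018471 ≈ -1.1189e-6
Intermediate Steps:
C(E) = 2*E/(804 + E) (C(E) = (2*E)/(804 + E) = 2*E/(804 + E))
d = -2681215/3 (d = 5*(-342490 - 193753)/3 = (5/3)*(-536243) = -2681215/3 ≈ -8.9374e+5)
1/(d + C(299/243)) = 1/(-2681215/3 + 2*(299/243)/(804 + 299/243)) = 1/(-2681215/3 + 2*(299/243)/(195671/243)) = 1/(-2681215/3 + 2*(299/243)*(243/195671)) = 1/(-2681215/3 + 598/195671) = 1/(-524636018471/587013) = -587013/524636018471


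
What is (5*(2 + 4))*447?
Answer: 13410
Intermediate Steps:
(5*(2 + 4))*447 = (5*6)*447 = 30*447 = 13410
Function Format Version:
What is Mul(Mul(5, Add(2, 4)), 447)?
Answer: 13410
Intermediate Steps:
Mul(Mul(5, Add(2, 4)), 447) = Mul(Mul(5, 6), 447) = Mul(30, 447) = 13410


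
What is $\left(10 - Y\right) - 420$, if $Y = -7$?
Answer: $-403$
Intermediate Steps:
$\left(10 - Y\right) - 420 = \left(10 - -7\right) - 420 = \left(10 + 7\right) - 420 = 17 - 420 = -403$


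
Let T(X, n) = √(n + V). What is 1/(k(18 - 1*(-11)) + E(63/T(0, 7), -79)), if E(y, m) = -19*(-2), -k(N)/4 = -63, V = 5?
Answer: 1/290 ≈ 0.0034483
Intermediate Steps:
T(X, n) = √(5 + n) (T(X, n) = √(n + 5) = √(5 + n))
k(N) = 252 (k(N) = -4*(-63) = 252)
E(y, m) = 38
1/(k(18 - 1*(-11)) + E(63/T(0, 7), -79)) = 1/(252 + 38) = 1/290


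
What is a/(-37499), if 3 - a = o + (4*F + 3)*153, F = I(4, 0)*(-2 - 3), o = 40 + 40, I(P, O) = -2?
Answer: 6656/37499 ≈ 0.17750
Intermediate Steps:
o = 80
F = 10 (F = -2*(-2 - 3) = -2*(-5) = 10)
a = -6656 (a = 3 - (80 + (4*10 + 3)*153) = 3 - (80 + (40 + 3)*153) = 3 - (80 + 43*153) = 3 - (80 + 6579) = 3 - 1*6659 = 3 - 6659 = -6656)
a/(-37499) = -6656/(-37499) = -6656*(-1/37499) = 6656/37499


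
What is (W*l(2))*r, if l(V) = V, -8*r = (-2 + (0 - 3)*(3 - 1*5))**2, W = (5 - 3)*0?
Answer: 0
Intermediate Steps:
W = 0 (W = 2*0 = 0)
r = -2 (r = -(-2 + (0 - 3)*(3 - 1*5))**2/8 = -(-2 - 3*(3 - 5))**2/8 = -(-2 - 3*(-2))**2/8 = -(-2 + 6)**2/8 = -1/8*4**2 = -1/8*16 = -2)
(W*l(2))*r = (0*2)*(-2) = 0*(-2) = 0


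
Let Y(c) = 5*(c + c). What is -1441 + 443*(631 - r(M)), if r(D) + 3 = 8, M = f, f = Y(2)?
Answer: 275877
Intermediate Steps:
Y(c) = 10*c (Y(c) = 5*(2*c) = 10*c)
f = 20 (f = 10*2 = 20)
M = 20
r(D) = 5 (r(D) = -3 + 8 = 5)
-1441 + 443*(631 - r(M)) = -1441 + 443*(631 - 1*5) = -1441 + 443*(631 - 5) = -1441 + 443*626 = -1441 + 277318 = 275877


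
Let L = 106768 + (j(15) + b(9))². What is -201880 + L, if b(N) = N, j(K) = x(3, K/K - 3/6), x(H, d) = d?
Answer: -380087/4 ≈ -95022.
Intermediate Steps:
j(K) = ½ (j(K) = K/K - 3/6 = 1 - 3*⅙ = 1 - ½ = ½)
L = 427433/4 (L = 106768 + (½ + 9)² = 106768 + (19/2)² = 106768 + 361/4 = 427433/4 ≈ 1.0686e+5)
-201880 + L = -201880 + 427433/4 = -380087/4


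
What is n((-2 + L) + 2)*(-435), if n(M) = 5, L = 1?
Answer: -2175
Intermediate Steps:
n((-2 + L) + 2)*(-435) = 5*(-435) = -2175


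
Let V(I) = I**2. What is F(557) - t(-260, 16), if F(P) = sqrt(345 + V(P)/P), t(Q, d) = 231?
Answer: -231 + sqrt(902) ≈ -200.97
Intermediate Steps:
F(P) = sqrt(345 + P) (F(P) = sqrt(345 + P**2/P) = sqrt(345 + P))
F(557) - t(-260, 16) = sqrt(345 + 557) - 1*231 = sqrt(902) - 231 = -231 + sqrt(902)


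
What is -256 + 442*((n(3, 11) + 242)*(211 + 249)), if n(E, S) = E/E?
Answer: 49406504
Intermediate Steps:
n(E, S) = 1
-256 + 442*((n(3, 11) + 242)*(211 + 249)) = -256 + 442*((1 + 242)*(211 + 249)) = -256 + 442*(243*460) = -256 + 442*111780 = -256 + 49406760 = 49406504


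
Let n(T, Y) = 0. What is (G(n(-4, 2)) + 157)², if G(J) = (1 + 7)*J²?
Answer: 24649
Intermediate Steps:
G(J) = 8*J²
(G(n(-4, 2)) + 157)² = (8*0² + 157)² = (8*0 + 157)² = (0 + 157)² = 157² = 24649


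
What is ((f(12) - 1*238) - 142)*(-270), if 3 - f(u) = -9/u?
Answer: 203175/2 ≈ 1.0159e+5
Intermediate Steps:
f(u) = 3 + 9/u (f(u) = 3 - (-9)/u = 3 + 9/u)
((f(12) - 1*238) - 142)*(-270) = (((3 + 9/12) - 1*238) - 142)*(-270) = (((3 + 9*(1/12)) - 238) - 142)*(-270) = (((3 + ¾) - 238) - 142)*(-270) = ((15/4 - 238) - 142)*(-270) = (-937/4 - 142)*(-270) = -1505/4*(-270) = 203175/2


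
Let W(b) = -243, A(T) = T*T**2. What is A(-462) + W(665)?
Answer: -98611371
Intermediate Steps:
A(T) = T**3
A(-462) + W(665) = (-462)**3 - 243 = -98611128 - 243 = -98611371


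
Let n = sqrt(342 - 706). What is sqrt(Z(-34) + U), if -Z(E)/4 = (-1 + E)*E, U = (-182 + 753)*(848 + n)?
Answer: sqrt(479448 + 1142*I*sqrt(91)) ≈ 692.47 + 7.866*I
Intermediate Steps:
n = 2*I*sqrt(91) (n = sqrt(-364) = 2*I*sqrt(91) ≈ 19.079*I)
U = 484208 + 1142*I*sqrt(91) (U = (-182 + 753)*(848 + 2*I*sqrt(91)) = 571*(848 + 2*I*sqrt(91)) = 484208 + 1142*I*sqrt(91) ≈ 4.8421e+5 + 10894.0*I)
Z(E) = -4*E*(-1 + E) (Z(E) = -4*(-1 + E)*E = -4*E*(-1 + E))
sqrt(Z(-34) + U) = sqrt(4*(-34)*(1 - 1*(-34)) + (484208 + 1142*I*sqrt(91))) = sqrt(4*(-34)*(1 + 34) + (484208 + 1142*I*sqrt(91))) = sqrt(4*(-34)*35 + (484208 + 1142*I*sqrt(91))) = sqrt(-4760 + (484208 + 1142*I*sqrt(91))) = sqrt(479448 + 1142*I*sqrt(91))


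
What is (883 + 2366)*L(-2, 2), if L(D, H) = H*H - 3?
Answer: 3249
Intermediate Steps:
L(D, H) = -3 + H² (L(D, H) = H² - 3 = -3 + H²)
(883 + 2366)*L(-2, 2) = (883 + 2366)*(-3 + 2²) = 3249*(-3 + 4) = 3249*1 = 3249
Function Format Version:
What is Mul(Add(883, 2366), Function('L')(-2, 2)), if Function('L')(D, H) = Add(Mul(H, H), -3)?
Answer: 3249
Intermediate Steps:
Function('L')(D, H) = Add(-3, Pow(H, 2)) (Function('L')(D, H) = Add(Pow(H, 2), -3) = Add(-3, Pow(H, 2)))
Mul(Add(883, 2366), Function('L')(-2, 2)) = Mul(Add(883, 2366), Add(-3, Pow(2, 2))) = Mul(3249, Add(-3, 4)) = Mul(3249, 1) = 3249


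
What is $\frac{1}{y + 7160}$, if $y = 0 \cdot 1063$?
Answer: $\frac{1}{7160} \approx 0.00013966$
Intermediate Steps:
$y = 0$
$\frac{1}{y + 7160} = \frac{1}{0 + 7160} = \frac{1}{7160}$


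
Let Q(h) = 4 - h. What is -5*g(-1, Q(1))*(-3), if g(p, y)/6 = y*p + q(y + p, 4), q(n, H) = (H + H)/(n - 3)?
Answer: -990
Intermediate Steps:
q(n, H) = 2*H/(-3 + n) (q(n, H) = (2*H)/(-3 + n) = 2*H/(-3 + n))
g(p, y) = 48/(-3 + p + y) + 6*p*y (g(p, y) = 6*(y*p + 2*4/(-3 + (y + p))) = 6*(p*y + 2*4/(-3 + (p + y))) = 6*(p*y + 2*4/(-3 + p + y)) = 6*(p*y + 8/(-3 + p + y)) = 6*(8/(-3 + p + y) + p*y) = 48/(-3 + p + y) + 6*p*y)
-5*g(-1, Q(1))*(-3) = -30*(8 - (4 - 1*1)*(-3 - 1 + (4 - 1*1)))/(-3 - 1 + (4 - 1*1))*(-3) = -30*(8 - (4 - 1)*(-3 - 1 + (4 - 1)))/(-3 - 1 + (4 - 1))*(-3) = -30*(8 - 1*3*(-3 - 1 + 3))/(-3 - 1 + 3)*(-3) = -30*(8 - 1*3*(-1))/(-1)*(-3) = -30*(-1)*(8 + 3)*(-3) = -30*(-1)*11*(-3) = -5*(-66)*(-3) = 330*(-3) = -990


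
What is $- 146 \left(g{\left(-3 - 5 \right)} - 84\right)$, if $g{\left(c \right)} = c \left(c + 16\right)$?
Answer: $21608$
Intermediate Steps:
$g{\left(c \right)} = c \left(16 + c\right)$
$- 146 \left(g{\left(-3 - 5 \right)} - 84\right) = - 146 \left(\left(-3 - 5\right) \left(16 - 8\right) - 84\right) = - 146 \left(- 8 \left(16 - 8\right) - 84\right) = - 146 \left(\left(-8\right) 8 - 84\right) = - 146 \left(-64 - 84\right) = \left(-146\right) \left(-148\right) = 21608$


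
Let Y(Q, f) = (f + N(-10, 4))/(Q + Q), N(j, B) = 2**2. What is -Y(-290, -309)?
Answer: -61/116 ≈ -0.52586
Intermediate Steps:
N(j, B) = 4
Y(Q, f) = (4 + f)/(2*Q) (Y(Q, f) = (f + 4)/(Q + Q) = (4 + f)/((2*Q)) = (4 + f)*(1/(2*Q)) = (4 + f)/(2*Q))
-Y(-290, -309) = -(4 - 309)/(2*(-290)) = -(-1)*(-305)/(2*290) = -1*61/116 = -61/116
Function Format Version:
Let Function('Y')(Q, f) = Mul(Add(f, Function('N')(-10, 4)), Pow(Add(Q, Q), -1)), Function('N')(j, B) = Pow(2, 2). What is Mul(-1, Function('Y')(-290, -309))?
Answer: Rational(-61, 116) ≈ -0.52586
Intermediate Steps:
Function('N')(j, B) = 4
Function('Y')(Q, f) = Mul(Rational(1, 2), Pow(Q, -1), Add(4, f)) (Function('Y')(Q, f) = Mul(Add(f, 4), Pow(Add(Q, Q), -1)) = Mul(Add(4, f), Pow(Mul(2, Q), -1)) = Mul(Add(4, f), Mul(Rational(1, 2), Pow(Q, -1))) = Mul(Rational(1, 2), Pow(Q, -1), Add(4, f)))
Mul(-1, Function('Y')(-290, -309)) = Mul(-1, Mul(Rational(1, 2), Pow(-290, -1), Add(4, -309))) = Mul(-1, Mul(Rational(1, 2), Rational(-1, 290), -305)) = Mul(-1, Rational(61, 116)) = Rational(-61, 116)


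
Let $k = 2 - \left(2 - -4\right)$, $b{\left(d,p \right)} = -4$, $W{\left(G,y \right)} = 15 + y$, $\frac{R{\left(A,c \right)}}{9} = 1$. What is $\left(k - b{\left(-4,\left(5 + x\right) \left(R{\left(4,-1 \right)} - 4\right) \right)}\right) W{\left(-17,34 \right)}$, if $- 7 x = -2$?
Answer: $0$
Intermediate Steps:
$R{\left(A,c \right)} = 9$ ($R{\left(A,c \right)} = 9 \cdot 1 = 9$)
$x = \frac{2}{7}$ ($x = \left(- \frac{1}{7}\right) \left(-2\right) = \frac{2}{7} \approx 0.28571$)
$k = -4$ ($k = 2 - \left(2 + 4\right) = 2 - 6 = -4$)
$\left(k - b{\left(-4,\left(5 + x\right) \left(R{\left(4,-1 \right)} - 4\right) \right)}\right) W{\left(-17,34 \right)} = \left(-4 - -4\right) \left(15 + 34\right) = \left(-4 + 4\right) 49 = 0 \cdot 49 = 0$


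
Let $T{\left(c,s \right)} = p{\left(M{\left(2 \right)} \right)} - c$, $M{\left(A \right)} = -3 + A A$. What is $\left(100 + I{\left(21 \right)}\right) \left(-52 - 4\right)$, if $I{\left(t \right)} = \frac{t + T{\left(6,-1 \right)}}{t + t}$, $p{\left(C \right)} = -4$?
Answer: $- \frac{16844}{3} \approx -5614.7$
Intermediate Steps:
$M{\left(A \right)} = -3 + A^{2}$
$T{\left(c,s \right)} = -4 - c$
$I{\left(t \right)} = \frac{-10 + t}{2 t}$ ($I{\left(t \right)} = \frac{t - 10}{t + t} = \frac{t - 10}{2 t} = \left(t - 10\right) \frac{1}{2 t} = \left(-10 + t\right) \frac{1}{2 t} = \frac{-10 + t}{2 t}$)
$\left(100 + I{\left(21 \right)}\right) \left(-52 - 4\right) = \left(100 + \frac{-10 + 21}{2 \cdot 21}\right) \left(-52 - 4\right) = \left(100 + \frac{1}{2} \cdot \frac{1}{21} \cdot 11\right) \left(-52 - 4\right) = \left(100 + \frac{11}{42}\right) \left(-56\right) = \frac{4211}{42} \left(-56\right) = - \frac{16844}{3}$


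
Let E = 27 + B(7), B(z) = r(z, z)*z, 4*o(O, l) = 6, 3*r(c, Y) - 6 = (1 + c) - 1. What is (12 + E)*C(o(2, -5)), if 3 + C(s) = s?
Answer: -104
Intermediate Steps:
r(c, Y) = 2 + c/3 (r(c, Y) = 2 + ((1 + c) - 1)/3 = 2 + c/3)
o(O, l) = 3/2 (o(O, l) = (¼)*6 = 3/2)
B(z) = z*(2 + z/3) (B(z) = (2 + z/3)*z = z*(2 + z/3))
C(s) = -3 + s
E = 172/3 (E = 27 + (⅓)*7*(6 + 7) = 27 + (⅓)*7*13 = 27 + 91/3 = 172/3 ≈ 57.333)
(12 + E)*C(o(2, -5)) = (12 + 172/3)*(-3 + 3/2) = (208/3)*(-3/2) = -104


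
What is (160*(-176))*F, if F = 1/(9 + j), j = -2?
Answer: -28160/7 ≈ -4022.9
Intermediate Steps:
F = ⅐ (F = 1/(9 - 2) = 1/7 = ⅐ ≈ 0.14286)
(160*(-176))*F = (160*(-176))*(⅐) = -28160*⅐ = -28160/7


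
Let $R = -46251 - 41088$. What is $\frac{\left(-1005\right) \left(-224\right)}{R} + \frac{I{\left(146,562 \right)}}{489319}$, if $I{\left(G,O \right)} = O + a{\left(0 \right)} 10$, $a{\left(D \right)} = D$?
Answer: $- \frac{5243162322}{2035077721} \approx -2.5764$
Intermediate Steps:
$I{\left(G,O \right)} = O$ ($I{\left(G,O \right)} = O + 0 \cdot 10 = O + 0 = O$)
$R = -87339$ ($R = -46251 - 41088 = -87339$)
$\frac{\left(-1005\right) \left(-224\right)}{R} + \frac{I{\left(146,562 \right)}}{489319} = \frac{\left(-1005\right) \left(-224\right)}{-87339} + \frac{562}{489319} = 225120 \left(- \frac{1}{87339}\right) + 562 \cdot \frac{1}{489319} = - \frac{10720}{4159} + \frac{562}{489319} = - \frac{5243162322}{2035077721}$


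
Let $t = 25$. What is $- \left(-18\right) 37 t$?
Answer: $16650$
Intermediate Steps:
$- \left(-18\right) 37 t = - \left(-18\right) 37 \cdot 25 = - \left(-666\right) 25 = \left(-1\right) \left(-16650\right) = 16650$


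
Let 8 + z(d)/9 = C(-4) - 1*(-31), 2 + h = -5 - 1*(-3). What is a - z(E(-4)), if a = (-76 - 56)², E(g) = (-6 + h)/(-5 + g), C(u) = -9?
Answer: 17298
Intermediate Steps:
h = -4 (h = -2 + (-5 - 1*(-3)) = -2 + (-5 + 3) = -2 - 2 = -4)
E(g) = -10/(-5 + g) (E(g) = (-6 - 4)/(-5 + g) = -10/(-5 + g))
z(d) = 126 (z(d) = -72 + 9*(-9 - 1*(-31)) = -72 + 9*(-9 + 31) = -72 + 9*22 = -72 + 198 = 126)
a = 17424 (a = (-132)² = 17424)
a - z(E(-4)) = 17424 - 1*126 = 17424 - 126 = 17298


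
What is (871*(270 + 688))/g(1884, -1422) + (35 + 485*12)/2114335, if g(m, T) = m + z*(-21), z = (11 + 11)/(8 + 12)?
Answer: 3528500155199/7869132003 ≈ 448.40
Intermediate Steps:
z = 11/10 (z = 22/20 = 22*(1/20) = 11/10 ≈ 1.1000)
g(m, T) = -231/10 + m (g(m, T) = m + (11/10)*(-21) = m - 231/10 = -231/10 + m)
(871*(270 + 688))/g(1884, -1422) + (35 + 485*12)/2114335 = (871*(270 + 688))/(-231/10 + 1884) + (35 + 485*12)/2114335 = (871*958)/(18609/10) + (35 + 5820)*(1/2114335) = 834418*(10/18609) + 5855*(1/2114335) = 8344180/18609 + 1171/422867 = 3528500155199/7869132003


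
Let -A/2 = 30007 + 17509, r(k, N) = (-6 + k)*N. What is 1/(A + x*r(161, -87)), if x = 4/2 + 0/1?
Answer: -1/122002 ≈ -8.1966e-6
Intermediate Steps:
r(k, N) = N*(-6 + k)
A = -95032 (A = -2*(30007 + 17509) = -2*47516 = -95032)
x = 2 (x = 4*(½) + 0*1 = 2 + 0 = 2)
1/(A + x*r(161, -87)) = 1/(-95032 + 2*(-87*(-6 + 161))) = 1/(-95032 + 2*(-87*155)) = 1/(-95032 + 2*(-13485)) = 1/(-95032 - 26970) = 1/(-122002) = -1/122002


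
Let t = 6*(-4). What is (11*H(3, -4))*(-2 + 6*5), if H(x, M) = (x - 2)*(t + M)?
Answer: -8624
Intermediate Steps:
t = -24
H(x, M) = (-24 + M)*(-2 + x) (H(x, M) = (x - 2)*(-24 + M) = (-2 + x)*(-24 + M) = (-24 + M)*(-2 + x))
(11*H(3, -4))*(-2 + 6*5) = (11*(48 - 24*3 - 2*(-4) - 4*3))*(-2 + 6*5) = (11*(48 - 72 + 8 - 12))*(-2 + 30) = (11*(-28))*28 = -308*28 = -8624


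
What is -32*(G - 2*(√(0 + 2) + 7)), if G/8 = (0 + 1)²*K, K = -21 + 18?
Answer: 1216 + 64*√2 ≈ 1306.5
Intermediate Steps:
K = -3
G = -24 (G = 8*((0 + 1)²*(-3)) = 8*(1²*(-3)) = 8*(1*(-3)) = 8*(-3) = -24)
-32*(G - 2*(√(0 + 2) + 7)) = -32*(-24 - 2*(√(0 + 2) + 7)) = -32*(-24 - 2*(√2 + 7)) = -32*(-24 - 2*(7 + √2)) = -32*(-24 + (-14 - 2*√2)) = -32*(-38 - 2*√2) = 1216 + 64*√2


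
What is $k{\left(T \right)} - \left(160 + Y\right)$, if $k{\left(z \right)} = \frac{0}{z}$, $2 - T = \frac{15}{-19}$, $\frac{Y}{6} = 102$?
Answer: $-772$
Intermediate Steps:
$Y = 612$ ($Y = 6 \cdot 102 = 612$)
$T = \frac{53}{19}$ ($T = 2 - \frac{15}{-19} = 2 - 15 \left(- \frac{1}{19}\right) = 2 - - \frac{15}{19} = 2 + \frac{15}{19} = \frac{53}{19} \approx 2.7895$)
$k{\left(z \right)} = 0$
$k{\left(T \right)} - \left(160 + Y\right) = 0 - 772 = -772$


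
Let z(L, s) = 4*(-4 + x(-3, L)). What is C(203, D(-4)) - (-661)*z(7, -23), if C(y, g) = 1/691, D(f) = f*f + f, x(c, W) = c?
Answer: -12789027/691 ≈ -18508.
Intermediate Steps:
D(f) = f + f**2 (D(f) = f**2 + f = f + f**2)
z(L, s) = -28 (z(L, s) = 4*(-4 - 3) = 4*(-7) = -28)
C(y, g) = 1/691
C(203, D(-4)) - (-661)*z(7, -23) = 1/691 - (-661)*(-28) = 1/691 - 1*18508 = 1/691 - 18508 = -12789027/691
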